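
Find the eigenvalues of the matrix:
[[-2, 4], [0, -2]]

Characteristic equation: det(A - λI) = 0
λ² - (trace)λ + (det) = 0
trace = -2 + -2 = -4, det = (-2)(-2) - (4)(0) = 4
λ² - (-4)λ + (4) = 0
λ = (-4 ± √((-4)² - 4·(4))) / 2 = (-4 ± √0) / 2
Solving: λ = -2, -2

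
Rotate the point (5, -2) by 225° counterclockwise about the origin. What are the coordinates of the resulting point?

Rotation matrix for 225°: [[cos 225°, -sin 225°], [sin 225°, cos 225°]] ≈ [[-0.707107, 0.707107], [-0.707107, -0.707107]]
[[-0.707107, 0.707107], [-0.707107, -0.707107]] × [5, -2]ᵀ ≈ [-4.9497, -2.1213]ᵀ
Result: (-4.9497, -2.1213)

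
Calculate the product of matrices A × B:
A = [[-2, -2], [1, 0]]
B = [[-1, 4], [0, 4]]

Matrix multiplication:
C[0][0] = -2×-1 + -2×0 = 2
C[0][1] = -2×4 + -2×4 = -16
C[1][0] = 1×-1 + 0×0 = -1
C[1][1] = 1×4 + 0×4 = 4
Result: [[2, -16], [-1, 4]]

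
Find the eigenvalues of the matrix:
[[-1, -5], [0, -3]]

Characteristic equation: det(A - λI) = 0
λ² - (trace)λ + (det) = 0
trace = -1 + -3 = -4, det = (-1)(-3) - (-5)(0) = 3
λ² - (-4)λ + (3) = 0
λ = (-4 ± √((-4)² - 4·(3))) / 2 = (-4 ± √4) / 2
Solving: λ = -3, -1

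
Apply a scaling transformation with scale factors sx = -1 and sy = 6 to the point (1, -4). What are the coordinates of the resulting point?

Scaling matrix:
[[-1, 0], [0, 6]]
Result: (1 × -1, -4 × 6) = (-1, -24)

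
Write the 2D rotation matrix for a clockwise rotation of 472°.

Rotation matrix formula: [[cos θ, -sin θ], [sin θ, cos θ]]
A clockwise rotation by 472° is equivalent to a counterclockwise rotation by -472°.
For θ = -472°:
cos(-472°) = -0.3746
sin(-472°) = -0.9272
Result: [[-0.3746, 0.9272], [-0.9272, -0.3746]]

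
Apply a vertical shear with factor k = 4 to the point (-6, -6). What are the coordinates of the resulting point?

Shear matrix for vertical shear with factor k = 4:
[[1, 0], [4, 1]]
Result: (-6, -6) → (-6, -30)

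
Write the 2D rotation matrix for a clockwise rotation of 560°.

Rotation matrix formula: [[cos θ, -sin θ], [sin θ, cos θ]]
A clockwise rotation by 560° is equivalent to a counterclockwise rotation by -560°.
For θ = -560°:
cos(-560°) = -0.9397
sin(-560°) = 0.3420
Result: [[-0.9397, -0.3420], [0.3420, -0.9397]]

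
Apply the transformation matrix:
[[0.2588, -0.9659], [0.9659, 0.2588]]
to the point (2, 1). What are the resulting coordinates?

Matrix multiplication:
[[0.2588, -0.9659], [0.9659, 0.2588]] × [2, 1]ᵀ
= [(0.2588)(2) + (-0.9659)(1), (0.9659)(2) + (0.2588)(1)]ᵀ
= [-0.4483, 2.1906]ᵀ
Result: (-0.4483, 2.1906)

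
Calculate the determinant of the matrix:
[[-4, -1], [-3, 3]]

For a 2×2 matrix [[a, b], [c, d]], det = ad - bc
det = (-4)(3) - (-1)(-3) = -12 - 3 = -15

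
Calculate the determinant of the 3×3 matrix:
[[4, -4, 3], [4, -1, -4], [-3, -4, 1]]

Expansion along first row:
det = 4·det([[-1,-4],[-4,1]]) - -4·det([[4,-4],[-3,1]]) + 3·det([[4,-1],[-3,-4]])
    = 4·(-1·1 - -4·-4) - -4·(4·1 - -4·-3) + 3·(4·-4 - -1·-3)
    = 4·-17 - -4·-8 + 3·-19
    = -68 + -32 + -57 = -157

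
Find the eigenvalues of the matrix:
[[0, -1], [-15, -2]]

Characteristic equation: det(A - λI) = 0
λ² - (trace)λ + (det) = 0
trace = 0 + -2 = -2, det = (0)(-2) - (-1)(-15) = -15
λ² - (-2)λ + (-15) = 0
λ = (-2 ± √((-2)² - 4·(-15))) / 2 = (-2 ± √64) / 2
Solving: λ = -5, 3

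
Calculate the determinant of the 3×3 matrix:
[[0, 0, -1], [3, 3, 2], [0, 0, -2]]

Expansion along first row:
det = 0·det([[3,2],[0,-2]]) - 0·det([[3,2],[0,-2]]) + -1·det([[3,3],[0,0]])
    = 0·(3·-2 - 2·0) - 0·(3·-2 - 2·0) + -1·(3·0 - 3·0)
    = 0·-6 - 0·-6 + -1·0
    = 0 + 0 + 0 = 0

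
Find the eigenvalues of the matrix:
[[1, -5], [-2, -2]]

Characteristic equation: det(A - λI) = 0
λ² - (trace)λ + (det) = 0
trace = 1 + -2 = -1, det = (1)(-2) - (-5)(-2) = -12
λ² - (-1)λ + (-12) = 0
λ = (-1 ± √((-1)² - 4·(-12))) / 2 = (-1 ± √49) / 2
Solving: λ = -4, 3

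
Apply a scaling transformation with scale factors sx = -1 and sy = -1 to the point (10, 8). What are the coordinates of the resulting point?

Scaling matrix:
[[-1, 0], [0, -1]]
Result: (10 × -1, 8 × -1) = (-10, -8)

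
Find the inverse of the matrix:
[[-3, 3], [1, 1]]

For [[a,b],[c,d]], inverse = (1/det)·[[d,-b],[-c,a]]
det = (-3)(1) - (3)(1) = -3 - 3 = -6
Inverse = (1/-6)·[[1, -3], [-1, -3]]
= [[-1/6, 1/2], [1/6, 1/2]]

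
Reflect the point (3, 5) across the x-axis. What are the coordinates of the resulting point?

Reflection across x-axis: (3, 5) → (3, -5)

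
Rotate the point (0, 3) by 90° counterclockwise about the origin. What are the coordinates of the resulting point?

Rotation matrix for 90°: [[cos 90°, -sin 90°], [sin 90°, cos 90°]] = [[0, -1], [1, 0]]
[[0, -1], [1, 0]] × [0, 3]ᵀ = [-3, 0]ᵀ
Result: (-3, 0)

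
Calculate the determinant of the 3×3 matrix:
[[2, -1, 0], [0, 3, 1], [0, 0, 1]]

Expansion along first row:
det = 2·det([[3,1],[0,1]]) - -1·det([[0,1],[0,1]]) + 0·det([[0,3],[0,0]])
    = 2·(3·1 - 1·0) - -1·(0·1 - 1·0) + 0·(0·0 - 3·0)
    = 2·3 - -1·0 + 0·0
    = 6 + 0 + 0 = 6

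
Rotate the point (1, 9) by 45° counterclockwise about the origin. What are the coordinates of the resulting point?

Rotation matrix for 45°: [[cos 45°, -sin 45°], [sin 45°, cos 45°]] ≈ [[0.707107, -0.707107], [0.707107, 0.707107]]
[[0.707107, -0.707107], [0.707107, 0.707107]] × [1, 9]ᵀ ≈ [-5.6569, 7.0711]ᵀ
Result: (-5.6569, 7.0711)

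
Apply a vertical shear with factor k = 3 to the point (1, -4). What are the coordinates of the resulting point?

Shear matrix for vertical shear with factor k = 3:
[[1, 0], [3, 1]]
Result: (1, -4) → (1, -1)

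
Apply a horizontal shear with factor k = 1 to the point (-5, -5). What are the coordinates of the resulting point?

Shear matrix for horizontal shear with factor k = 1:
[[1, 1], [0, 1]]
Result: (-5, -5) → (-10, -5)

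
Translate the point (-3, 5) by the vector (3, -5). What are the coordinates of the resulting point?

Translation by (3, -5) (homogeneous matrix [[1, 0, 3], [0, 1, -5], [0, 0, 1]]):
x' = -3 + 3 = 0
y' = 5 + -5 = 0
Result: (0, 0)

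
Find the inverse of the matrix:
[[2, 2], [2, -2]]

For [[a,b],[c,d]], inverse = (1/det)·[[d,-b],[-c,a]]
det = (2)(-2) - (2)(2) = -4 - 4 = -8
Inverse = (1/-8)·[[-2, -2], [-2, 2]]
= [[1/4, 1/4], [1/4, -1/4]]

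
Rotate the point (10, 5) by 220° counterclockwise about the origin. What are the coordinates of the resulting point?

Rotation matrix for 220°: [[cos 220°, -sin 220°], [sin 220°, cos 220°]] ≈ [[-0.766044, 0.642788], [-0.642788, -0.766044]]
[[-0.766044, 0.642788], [-0.642788, -0.766044]] × [10, 5]ᵀ ≈ [-4.4465, -10.2581]ᵀ
Result: (-4.4465, -10.2581)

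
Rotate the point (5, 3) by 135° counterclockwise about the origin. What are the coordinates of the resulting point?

Rotation matrix for 135°: [[cos 135°, -sin 135°], [sin 135°, cos 135°]] ≈ [[-0.707107, -0.707107], [0.707107, -0.707107]]
[[-0.707107, -0.707107], [0.707107, -0.707107]] × [5, 3]ᵀ ≈ [-5.6569, 1.4142]ᵀ
Result: (-5.6569, 1.4142)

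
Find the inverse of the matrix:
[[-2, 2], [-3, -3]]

For [[a,b],[c,d]], inverse = (1/det)·[[d,-b],[-c,a]]
det = (-2)(-3) - (2)(-3) = 6 - -6 = 12
Inverse = (1/12)·[[-3, -2], [3, -2]]
= [[-1/4, -1/6], [1/4, -1/6]]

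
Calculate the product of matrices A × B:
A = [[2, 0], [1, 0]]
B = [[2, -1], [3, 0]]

Matrix multiplication:
C[0][0] = 2×2 + 0×3 = 4
C[0][1] = 2×-1 + 0×0 = -2
C[1][0] = 1×2 + 0×3 = 2
C[1][1] = 1×-1 + 0×0 = -1
Result: [[4, -2], [2, -1]]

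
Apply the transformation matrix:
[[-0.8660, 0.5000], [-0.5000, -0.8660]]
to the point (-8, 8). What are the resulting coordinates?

Matrix multiplication:
[[-0.8660, 0.5000], [-0.5000, -0.8660]] × [-8, 8]ᵀ
= [(-0.8660)(-8) + (0.5000)(8), (-0.5000)(-8) + (-0.8660)(8)]ᵀ
= [10.9280, -2.9280]ᵀ
Result: (10.9280, -2.9280)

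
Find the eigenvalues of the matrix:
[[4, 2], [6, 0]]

Characteristic equation: det(A - λI) = 0
λ² - (trace)λ + (det) = 0
trace = 4 + 0 = 4, det = (4)(0) - (2)(6) = -12
λ² - (4)λ + (-12) = 0
λ = (4 ± √((4)² - 4·(-12))) / 2 = (4 ± √64) / 2
Solving: λ = -2, 6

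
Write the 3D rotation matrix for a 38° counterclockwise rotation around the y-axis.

Rotation matrix for counterclockwise 38° around y-axis:
cos(38°) = 0.7880, sin(38°) = 0.6157
Result: [[0.7880, 0, 0.6157], [0, 1, 0], [-0.6157, 0, 0.7880]]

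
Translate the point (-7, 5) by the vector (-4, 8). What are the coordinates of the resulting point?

Translation by (-4, 8) (homogeneous matrix [[1, 0, -4], [0, 1, 8], [0, 0, 1]]):
x' = -7 + -4 = -11
y' = 5 + 8 = 13
Result: (-11, 13)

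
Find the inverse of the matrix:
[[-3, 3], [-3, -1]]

For [[a,b],[c,d]], inverse = (1/det)·[[d,-b],[-c,a]]
det = (-3)(-1) - (3)(-3) = 3 - -9 = 12
Inverse = (1/12)·[[-1, -3], [3, -3]]
= [[-1/12, -1/4], [1/4, -1/4]]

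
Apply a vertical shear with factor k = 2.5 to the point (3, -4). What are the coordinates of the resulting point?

Shear matrix for vertical shear with factor k = 2.5:
[[1, 0], [2.50, 1]]
Result: (3, -4) → (3, 3.5)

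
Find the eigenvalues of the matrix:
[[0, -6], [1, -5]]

Characteristic equation: det(A - λI) = 0
λ² - (trace)λ + (det) = 0
trace = 0 + -5 = -5, det = (0)(-5) - (-6)(1) = 6
λ² - (-5)λ + (6) = 0
λ = (-5 ± √((-5)² - 4·(6))) / 2 = (-5 ± √1) / 2
Solving: λ = -3, -2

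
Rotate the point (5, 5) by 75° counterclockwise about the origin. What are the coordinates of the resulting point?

Rotation matrix for 75°: [[cos 75°, -sin 75°], [sin 75°, cos 75°]] ≈ [[0.258819, -0.965926], [0.965926, 0.258819]]
[[0.258819, -0.965926], [0.965926, 0.258819]] × [5, 5]ᵀ ≈ [-3.5355, 6.1237]ᵀ
Result: (-3.5355, 6.1237)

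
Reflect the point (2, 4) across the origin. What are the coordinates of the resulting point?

Reflection across origin: (2, 4) → (-2, -4)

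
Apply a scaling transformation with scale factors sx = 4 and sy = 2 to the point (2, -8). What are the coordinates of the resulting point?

Scaling matrix:
[[4, 0], [0, 2]]
Result: (2 × 4, -8 × 2) = (8, -16)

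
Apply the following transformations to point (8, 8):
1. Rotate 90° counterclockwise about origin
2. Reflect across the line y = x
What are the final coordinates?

Step 1: Rotate 90° → (-8, 8)
Step 2: Reflect across line y = x → (8, -8)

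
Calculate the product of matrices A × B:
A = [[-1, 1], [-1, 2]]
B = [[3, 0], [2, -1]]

Matrix multiplication:
C[0][0] = -1×3 + 1×2 = -1
C[0][1] = -1×0 + 1×-1 = -1
C[1][0] = -1×3 + 2×2 = 1
C[1][1] = -1×0 + 2×-1 = -2
Result: [[-1, -1], [1, -2]]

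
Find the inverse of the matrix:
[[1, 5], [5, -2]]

For [[a,b],[c,d]], inverse = (1/det)·[[d,-b],[-c,a]]
det = (1)(-2) - (5)(5) = -2 - 25 = -27
Inverse = (1/-27)·[[-2, -5], [-5, 1]]
= [[2/27, 5/27], [5/27, -1/27]]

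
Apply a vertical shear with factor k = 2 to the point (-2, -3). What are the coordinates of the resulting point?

Shear matrix for vertical shear with factor k = 2:
[[1, 0], [2, 1]]
Result: (-2, -3) → (-2, -7)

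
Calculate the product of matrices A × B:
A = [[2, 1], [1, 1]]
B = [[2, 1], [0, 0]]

Matrix multiplication:
C[0][0] = 2×2 + 1×0 = 4
C[0][1] = 2×1 + 1×0 = 2
C[1][0] = 1×2 + 1×0 = 2
C[1][1] = 1×1 + 1×0 = 1
Result: [[4, 2], [2, 1]]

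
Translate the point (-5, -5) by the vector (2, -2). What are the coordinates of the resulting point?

Translation by (2, -2) (homogeneous matrix [[1, 0, 2], [0, 1, -2], [0, 0, 1]]):
x' = -5 + 2 = -3
y' = -5 + -2 = -7
Result: (-3, -7)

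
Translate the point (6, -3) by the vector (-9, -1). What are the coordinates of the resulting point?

Translation by (-9, -1) (homogeneous matrix [[1, 0, -9], [0, 1, -1], [0, 0, 1]]):
x' = 6 + -9 = -3
y' = -3 + -1 = -4
Result: (-3, -4)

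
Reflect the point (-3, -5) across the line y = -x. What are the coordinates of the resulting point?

Reflection across line y = -x: (-3, -5) → (5, 3)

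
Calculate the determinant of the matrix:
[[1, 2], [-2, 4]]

For a 2×2 matrix [[a, b], [c, d]], det = ad - bc
det = (1)(4) - (2)(-2) = 4 - -4 = 8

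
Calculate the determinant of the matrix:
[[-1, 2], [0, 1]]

For a 2×2 matrix [[a, b], [c, d]], det = ad - bc
det = (-1)(1) - (2)(0) = -1 - 0 = -1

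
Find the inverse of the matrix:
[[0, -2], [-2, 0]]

For [[a,b],[c,d]], inverse = (1/det)·[[d,-b],[-c,a]]
det = (0)(0) - (-2)(-2) = 0 - 4 = -4
Inverse = (1/-4)·[[0, 2], [2, 0]]
= [[0, -1/2], [-1/2, 0]]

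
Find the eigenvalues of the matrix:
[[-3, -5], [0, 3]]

Characteristic equation: det(A - λI) = 0
λ² - (trace)λ + (det) = 0
trace = -3 + 3 = 0, det = (-3)(3) - (-5)(0) = -9
λ² - (0)λ + (-9) = 0
λ = (0 ± √((0)² - 4·(-9))) / 2 = (0 ± √36) / 2
Solving: λ = -3, 3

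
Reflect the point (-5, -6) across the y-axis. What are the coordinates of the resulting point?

Reflection across y-axis: (-5, -6) → (5, -6)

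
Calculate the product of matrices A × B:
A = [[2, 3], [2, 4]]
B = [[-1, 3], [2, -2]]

Matrix multiplication:
C[0][0] = 2×-1 + 3×2 = 4
C[0][1] = 2×3 + 3×-2 = 0
C[1][0] = 2×-1 + 4×2 = 6
C[1][1] = 2×3 + 4×-2 = -2
Result: [[4, 0], [6, -2]]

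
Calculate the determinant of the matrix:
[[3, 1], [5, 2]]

For a 2×2 matrix [[a, b], [c, d]], det = ad - bc
det = (3)(2) - (1)(5) = 6 - 5 = 1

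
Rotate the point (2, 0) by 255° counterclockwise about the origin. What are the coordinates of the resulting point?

Rotation matrix for 255°: [[cos 255°, -sin 255°], [sin 255°, cos 255°]] ≈ [[-0.258819, 0.965926], [-0.965926, -0.258819]]
[[-0.258819, 0.965926], [-0.965926, -0.258819]] × [2, 0]ᵀ ≈ [-0.5176, -1.9319]ᵀ
Result: (-0.5176, -1.9319)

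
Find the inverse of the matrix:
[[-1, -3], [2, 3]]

For [[a,b],[c,d]], inverse = (1/det)·[[d,-b],[-c,a]]
det = (-1)(3) - (-3)(2) = -3 - -6 = 3
Inverse = (1/3)·[[3, 3], [-2, -1]]
= [[1, 1], [-2/3, -1/3]]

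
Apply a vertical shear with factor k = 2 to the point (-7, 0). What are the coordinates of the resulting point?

Shear matrix for vertical shear with factor k = 2:
[[1, 0], [2, 1]]
Result: (-7, 0) → (-7, -14)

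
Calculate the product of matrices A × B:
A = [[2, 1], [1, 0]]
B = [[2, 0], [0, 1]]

Matrix multiplication:
C[0][0] = 2×2 + 1×0 = 4
C[0][1] = 2×0 + 1×1 = 1
C[1][0] = 1×2 + 0×0 = 2
C[1][1] = 1×0 + 0×1 = 0
Result: [[4, 1], [2, 0]]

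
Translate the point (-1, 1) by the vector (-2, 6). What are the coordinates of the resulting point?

Translation by (-2, 6) (homogeneous matrix [[1, 0, -2], [0, 1, 6], [0, 0, 1]]):
x' = -1 + -2 = -3
y' = 1 + 6 = 7
Result: (-3, 7)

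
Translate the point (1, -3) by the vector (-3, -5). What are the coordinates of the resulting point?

Translation by (-3, -5) (homogeneous matrix [[1, 0, -3], [0, 1, -5], [0, 0, 1]]):
x' = 1 + -3 = -2
y' = -3 + -5 = -8
Result: (-2, -8)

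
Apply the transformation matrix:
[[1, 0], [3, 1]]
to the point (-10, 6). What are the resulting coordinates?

Matrix multiplication:
[[1, 0], [3, 1]] × [-10, 6]ᵀ
= [(1)(-10) + (0)(6), (3)(-10) + (1)(6)]ᵀ
= [-10, -24]ᵀ
Result: (-10, -24)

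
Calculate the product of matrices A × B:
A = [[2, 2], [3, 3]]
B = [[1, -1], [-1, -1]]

Matrix multiplication:
C[0][0] = 2×1 + 2×-1 = 0
C[0][1] = 2×-1 + 2×-1 = -4
C[1][0] = 3×1 + 3×-1 = 0
C[1][1] = 3×-1 + 3×-1 = -6
Result: [[0, -4], [0, -6]]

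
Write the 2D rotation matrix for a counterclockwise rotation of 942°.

Rotation matrix formula: [[cos θ, -sin θ], [sin θ, cos θ]]
For θ = 942°:
cos(942°) = -0.7431
sin(942°) = -0.6691
Result: [[-0.7431, 0.6691], [-0.6691, -0.7431]]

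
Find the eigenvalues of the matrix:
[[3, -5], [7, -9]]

Characteristic equation: det(A - λI) = 0
λ² - (trace)λ + (det) = 0
trace = 3 + -9 = -6, det = (3)(-9) - (-5)(7) = 8
λ² - (-6)λ + (8) = 0
λ = (-6 ± √((-6)² - 4·(8))) / 2 = (-6 ± √4) / 2
Solving: λ = -4, -2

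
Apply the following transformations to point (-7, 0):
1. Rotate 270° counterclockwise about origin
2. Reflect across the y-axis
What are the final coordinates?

Step 1: Rotate 270° → (0, 7)
Step 2: Reflect across y-axis → (0, 7)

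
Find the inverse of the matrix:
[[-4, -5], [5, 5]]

For [[a,b],[c,d]], inverse = (1/det)·[[d,-b],[-c,a]]
det = (-4)(5) - (-5)(5) = -20 - -25 = 5
Inverse = (1/5)·[[5, 5], [-5, -4]]
= [[1, 1], [-1, -4/5]]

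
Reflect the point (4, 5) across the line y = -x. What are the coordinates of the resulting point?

Reflection across line y = -x: (4, 5) → (-5, -4)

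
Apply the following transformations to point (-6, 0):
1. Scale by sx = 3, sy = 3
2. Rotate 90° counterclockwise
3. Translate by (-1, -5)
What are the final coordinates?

Step 1: Scale → (-18, 0)
Step 2: Rotate 90° → (0, -18)
Step 3: Translate → (-1, -23)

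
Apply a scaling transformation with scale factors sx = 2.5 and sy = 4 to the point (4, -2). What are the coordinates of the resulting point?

Scaling matrix:
[[2.50, 0], [0, 4]]
Result: (4 × 2.5, -2 × 4) = (10, -8)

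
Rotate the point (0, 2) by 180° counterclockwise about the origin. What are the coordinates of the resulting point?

Rotation matrix for 180°: [[cos 180°, -sin 180°], [sin 180°, cos 180°]] = [[-1, 0], [0, -1]]
[[-1, 0], [0, -1]] × [0, 2]ᵀ = [0, -2]ᵀ
Result: (0, -2)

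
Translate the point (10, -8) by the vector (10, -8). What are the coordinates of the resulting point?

Translation by (10, -8) (homogeneous matrix [[1, 0, 10], [0, 1, -8], [0, 0, 1]]):
x' = 10 + 10 = 20
y' = -8 + -8 = -16
Result: (20, -16)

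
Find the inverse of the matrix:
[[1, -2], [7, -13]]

For [[a,b],[c,d]], inverse = (1/det)·[[d,-b],[-c,a]]
det = (1)(-13) - (-2)(7) = -13 - -14 = 1
Inverse = [[-13, 2], [-7, 1]]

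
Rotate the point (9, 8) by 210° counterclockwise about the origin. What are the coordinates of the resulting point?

Rotation matrix for 210°: [[cos 210°, -sin 210°], [sin 210°, cos 210°]] ≈ [[-0.866025, 0.500000], [-0.500000, -0.866025]]
[[-0.866025, 0.500000], [-0.500000, -0.866025]] × [9, 8]ᵀ ≈ [-3.7942, -11.4282]ᵀ
Result: (-3.7942, -11.4282)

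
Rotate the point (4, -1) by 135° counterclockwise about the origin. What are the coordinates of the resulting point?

Rotation matrix for 135°: [[cos 135°, -sin 135°], [sin 135°, cos 135°]] ≈ [[-0.707107, -0.707107], [0.707107, -0.707107]]
[[-0.707107, -0.707107], [0.707107, -0.707107]] × [4, -1]ᵀ ≈ [-2.1213, 3.5355]ᵀ
Result: (-2.1213, 3.5355)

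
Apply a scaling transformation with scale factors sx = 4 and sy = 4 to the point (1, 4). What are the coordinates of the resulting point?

Scaling matrix:
[[4, 0], [0, 4]]
Result: (1 × 4, 4 × 4) = (4, 16)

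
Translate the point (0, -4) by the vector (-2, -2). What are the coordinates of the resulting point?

Translation by (-2, -2) (homogeneous matrix [[1, 0, -2], [0, 1, -2], [0, 0, 1]]):
x' = 0 + -2 = -2
y' = -4 + -2 = -6
Result: (-2, -6)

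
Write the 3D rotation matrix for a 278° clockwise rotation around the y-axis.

Rotation matrix for clockwise 278° around y-axis:
A clockwise rotation by 278° is a counterclockwise rotation by -278°.
cos(-278°) = 0.1392, sin(-278°) = 0.9903
Result: [[0.1392, 0, 0.9903], [0, 1, 0], [-0.9903, 0, 0.1392]]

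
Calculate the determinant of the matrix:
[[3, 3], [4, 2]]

For a 2×2 matrix [[a, b], [c, d]], det = ad - bc
det = (3)(2) - (3)(4) = 6 - 12 = -6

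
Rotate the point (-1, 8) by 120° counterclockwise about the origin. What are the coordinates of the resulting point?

Rotation matrix for 120°: [[cos 120°, -sin 120°], [sin 120°, cos 120°]] ≈ [[-0.500000, -0.866025], [0.866025, -0.500000]]
[[-0.500000, -0.866025], [0.866025, -0.500000]] × [-1, 8]ᵀ ≈ [-6.4282, -4.8660]ᵀ
Result: (-6.4282, -4.8660)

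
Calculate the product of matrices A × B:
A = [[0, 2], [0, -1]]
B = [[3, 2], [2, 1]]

Matrix multiplication:
C[0][0] = 0×3 + 2×2 = 4
C[0][1] = 0×2 + 2×1 = 2
C[1][0] = 0×3 + -1×2 = -2
C[1][1] = 0×2 + -1×1 = -1
Result: [[4, 2], [-2, -1]]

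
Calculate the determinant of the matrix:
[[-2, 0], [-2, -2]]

For a 2×2 matrix [[a, b], [c, d]], det = ad - bc
det = (-2)(-2) - (0)(-2) = 4 - 0 = 4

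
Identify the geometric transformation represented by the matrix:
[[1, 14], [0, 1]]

This matrix represents: horizontal shear with factor 14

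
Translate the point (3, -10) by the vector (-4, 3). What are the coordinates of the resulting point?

Translation by (-4, 3) (homogeneous matrix [[1, 0, -4], [0, 1, 3], [0, 0, 1]]):
x' = 3 + -4 = -1
y' = -10 + 3 = -7
Result: (-1, -7)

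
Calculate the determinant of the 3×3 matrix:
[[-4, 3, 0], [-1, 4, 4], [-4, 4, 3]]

Expansion along first row:
det = -4·det([[4,4],[4,3]]) - 3·det([[-1,4],[-4,3]]) + 0·det([[-1,4],[-4,4]])
    = -4·(4·3 - 4·4) - 3·(-1·3 - 4·-4) + 0·(-1·4 - 4·-4)
    = -4·-4 - 3·13 + 0·12
    = 16 + -39 + 0 = -23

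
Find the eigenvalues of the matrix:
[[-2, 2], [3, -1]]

Characteristic equation: det(A - λI) = 0
λ² - (trace)λ + (det) = 0
trace = -2 + -1 = -3, det = (-2)(-1) - (2)(3) = -4
λ² - (-3)λ + (-4) = 0
λ = (-3 ± √((-3)² - 4·(-4))) / 2 = (-3 ± √25) / 2
Solving: λ = -4, 1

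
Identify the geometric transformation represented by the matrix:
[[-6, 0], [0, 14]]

This matrix represents: non-uniform scaling by sx = -6, sy = 14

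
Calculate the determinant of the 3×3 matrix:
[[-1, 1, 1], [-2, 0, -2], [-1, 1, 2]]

Expansion along first row:
det = -1·det([[0,-2],[1,2]]) - 1·det([[-2,-2],[-1,2]]) + 1·det([[-2,0],[-1,1]])
    = -1·(0·2 - -2·1) - 1·(-2·2 - -2·-1) + 1·(-2·1 - 0·-1)
    = -1·2 - 1·-6 + 1·-2
    = -2 + 6 + -2 = 2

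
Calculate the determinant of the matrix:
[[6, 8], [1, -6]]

For a 2×2 matrix [[a, b], [c, d]], det = ad - bc
det = (6)(-6) - (8)(1) = -36 - 8 = -44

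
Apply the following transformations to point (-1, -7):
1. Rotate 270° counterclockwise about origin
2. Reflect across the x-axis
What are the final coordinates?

Step 1: Rotate 270° → (-7, 1)
Step 2: Reflect across x-axis → (-7, -1)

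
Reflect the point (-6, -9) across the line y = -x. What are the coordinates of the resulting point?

Reflection across line y = -x: (-6, -9) → (9, 6)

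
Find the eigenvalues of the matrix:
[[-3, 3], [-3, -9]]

Characteristic equation: det(A - λI) = 0
λ² - (trace)λ + (det) = 0
trace = -3 + -9 = -12, det = (-3)(-9) - (3)(-3) = 36
λ² - (-12)λ + (36) = 0
λ = (-12 ± √((-12)² - 4·(36))) / 2 = (-12 ± √0) / 2
Solving: λ = -6, -6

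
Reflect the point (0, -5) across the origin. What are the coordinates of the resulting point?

Reflection across origin: (0, -5) → (0, 5)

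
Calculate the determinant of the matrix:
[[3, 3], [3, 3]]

For a 2×2 matrix [[a, b], [c, d]], det = ad - bc
det = (3)(3) - (3)(3) = 9 - 9 = 0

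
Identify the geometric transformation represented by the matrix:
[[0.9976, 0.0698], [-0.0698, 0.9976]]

This matrix represents: rotation by 356° counterclockwise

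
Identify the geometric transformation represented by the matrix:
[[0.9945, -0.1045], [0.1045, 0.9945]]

This matrix represents: rotation by 6° counterclockwise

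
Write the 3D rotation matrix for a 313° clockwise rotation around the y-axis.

Rotation matrix for clockwise 313° around y-axis:
A clockwise rotation by 313° is a counterclockwise rotation by -313°.
cos(-313°) = 0.6820, sin(-313°) = 0.7314
Result: [[0.6820, 0, 0.7314], [0, 1, 0], [-0.7314, 0, 0.6820]]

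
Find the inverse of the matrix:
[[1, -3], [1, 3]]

For [[a,b],[c,d]], inverse = (1/det)·[[d,-b],[-c,a]]
det = (1)(3) - (-3)(1) = 3 - -3 = 6
Inverse = (1/6)·[[3, 3], [-1, 1]]
= [[1/2, 1/2], [-1/6, 1/6]]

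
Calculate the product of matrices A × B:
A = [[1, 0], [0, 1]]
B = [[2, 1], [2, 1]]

Matrix multiplication:
C[0][0] = 1×2 + 0×2 = 2
C[0][1] = 1×1 + 0×1 = 1
C[1][0] = 0×2 + 1×2 = 2
C[1][1] = 0×1 + 1×1 = 1
Result: [[2, 1], [2, 1]]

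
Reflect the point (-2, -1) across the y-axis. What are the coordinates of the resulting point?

Reflection across y-axis: (-2, -1) → (2, -1)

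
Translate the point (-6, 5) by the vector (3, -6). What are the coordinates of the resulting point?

Translation by (3, -6) (homogeneous matrix [[1, 0, 3], [0, 1, -6], [0, 0, 1]]):
x' = -6 + 3 = -3
y' = 5 + -6 = -1
Result: (-3, -1)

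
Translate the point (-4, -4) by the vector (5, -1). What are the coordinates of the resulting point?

Translation by (5, -1) (homogeneous matrix [[1, 0, 5], [0, 1, -1], [0, 0, 1]]):
x' = -4 + 5 = 1
y' = -4 + -1 = -5
Result: (1, -5)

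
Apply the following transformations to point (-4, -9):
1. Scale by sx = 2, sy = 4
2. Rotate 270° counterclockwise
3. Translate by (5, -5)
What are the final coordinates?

Step 1: Scale → (-8, -36)
Step 2: Rotate 270° → (-36, 8)
Step 3: Translate → (-31, 3)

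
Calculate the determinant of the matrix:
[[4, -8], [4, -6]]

For a 2×2 matrix [[a, b], [c, d]], det = ad - bc
det = (4)(-6) - (-8)(4) = -24 - -32 = 8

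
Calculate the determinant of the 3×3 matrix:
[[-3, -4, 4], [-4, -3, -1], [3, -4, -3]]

Expansion along first row:
det = -3·det([[-3,-1],[-4,-3]]) - -4·det([[-4,-1],[3,-3]]) + 4·det([[-4,-3],[3,-4]])
    = -3·(-3·-3 - -1·-4) - -4·(-4·-3 - -1·3) + 4·(-4·-4 - -3·3)
    = -3·5 - -4·15 + 4·25
    = -15 + 60 + 100 = 145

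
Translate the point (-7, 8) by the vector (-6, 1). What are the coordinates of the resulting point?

Translation by (-6, 1) (homogeneous matrix [[1, 0, -6], [0, 1, 1], [0, 0, 1]]):
x' = -7 + -6 = -13
y' = 8 + 1 = 9
Result: (-13, 9)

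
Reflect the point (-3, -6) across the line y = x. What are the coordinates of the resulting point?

Reflection across line y = x: (-3, -6) → (-6, -3)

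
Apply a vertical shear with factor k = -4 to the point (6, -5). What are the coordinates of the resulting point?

Shear matrix for vertical shear with factor k = -4:
[[1, 0], [-4, 1]]
Result: (6, -5) → (6, -29)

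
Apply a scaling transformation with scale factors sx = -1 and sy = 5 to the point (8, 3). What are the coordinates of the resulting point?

Scaling matrix:
[[-1, 0], [0, 5]]
Result: (8 × -1, 3 × 5) = (-8, 15)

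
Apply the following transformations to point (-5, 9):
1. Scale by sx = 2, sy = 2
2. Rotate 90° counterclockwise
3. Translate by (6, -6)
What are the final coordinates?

Step 1: Scale → (-10, 18)
Step 2: Rotate 90° → (-18, -10)
Step 3: Translate → (-12, -16)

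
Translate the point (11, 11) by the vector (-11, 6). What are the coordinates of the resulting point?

Translation by (-11, 6) (homogeneous matrix [[1, 0, -11], [0, 1, 6], [0, 0, 1]]):
x' = 11 + -11 = 0
y' = 11 + 6 = 17
Result: (0, 17)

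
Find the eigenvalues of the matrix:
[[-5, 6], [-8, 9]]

Characteristic equation: det(A - λI) = 0
λ² - (trace)λ + (det) = 0
trace = -5 + 9 = 4, det = (-5)(9) - (6)(-8) = 3
λ² - (4)λ + (3) = 0
λ = (4 ± √((4)² - 4·(3))) / 2 = (4 ± √4) / 2
Solving: λ = 1, 3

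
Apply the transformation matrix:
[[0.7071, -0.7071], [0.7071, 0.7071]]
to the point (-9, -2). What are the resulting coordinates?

Matrix multiplication:
[[0.7071, -0.7071], [0.7071, 0.7071]] × [-9, -2]ᵀ
= [(0.7071)(-9) + (-0.7071)(-2), (0.7071)(-9) + (0.7071)(-2)]ᵀ
= [-4.9497, -7.7781]ᵀ
Result: (-4.9497, -7.7781)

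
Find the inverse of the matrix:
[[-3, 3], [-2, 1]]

For [[a,b],[c,d]], inverse = (1/det)·[[d,-b],[-c,a]]
det = (-3)(1) - (3)(-2) = -3 - -6 = 3
Inverse = (1/3)·[[1, -3], [2, -3]]
= [[1/3, -1], [2/3, -1]]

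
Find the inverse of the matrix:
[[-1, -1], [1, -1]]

For [[a,b],[c,d]], inverse = (1/det)·[[d,-b],[-c,a]]
det = (-1)(-1) - (-1)(1) = 1 - -1 = 2
Inverse = (1/2)·[[-1, 1], [-1, -1]]
= [[-1/2, 1/2], [-1/2, -1/2]]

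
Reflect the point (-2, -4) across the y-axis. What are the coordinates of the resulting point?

Reflection across y-axis: (-2, -4) → (2, -4)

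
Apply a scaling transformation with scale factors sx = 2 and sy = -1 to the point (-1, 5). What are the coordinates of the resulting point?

Scaling matrix:
[[2, 0], [0, -1]]
Result: (-1 × 2, 5 × -1) = (-2, -5)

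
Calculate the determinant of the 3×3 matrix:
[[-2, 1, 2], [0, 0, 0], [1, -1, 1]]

Expansion along first row:
det = -2·det([[0,0],[-1,1]]) - 1·det([[0,0],[1,1]]) + 2·det([[0,0],[1,-1]])
    = -2·(0·1 - 0·-1) - 1·(0·1 - 0·1) + 2·(0·-1 - 0·1)
    = -2·0 - 1·0 + 2·0
    = 0 + 0 + 0 = 0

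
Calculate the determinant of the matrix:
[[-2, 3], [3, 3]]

For a 2×2 matrix [[a, b], [c, d]], det = ad - bc
det = (-2)(3) - (3)(3) = -6 - 9 = -15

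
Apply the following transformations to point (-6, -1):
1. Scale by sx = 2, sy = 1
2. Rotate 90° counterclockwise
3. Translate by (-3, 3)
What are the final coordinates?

Step 1: Scale → (-12, -1)
Step 2: Rotate 90° → (1, -12)
Step 3: Translate → (-2, -9)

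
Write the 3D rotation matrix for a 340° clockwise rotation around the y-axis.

Rotation matrix for clockwise 340° around y-axis:
A clockwise rotation by 340° is a counterclockwise rotation by -340°.
cos(-340°) = 0.9397, sin(-340°) = 0.3420
Result: [[0.9397, 0, 0.3420], [0, 1, 0], [-0.3420, 0, 0.9397]]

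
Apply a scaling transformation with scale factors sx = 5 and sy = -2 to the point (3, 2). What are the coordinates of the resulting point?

Scaling matrix:
[[5, 0], [0, -2]]
Result: (3 × 5, 2 × -2) = (15, -4)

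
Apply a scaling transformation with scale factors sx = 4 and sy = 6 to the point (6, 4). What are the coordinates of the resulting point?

Scaling matrix:
[[4, 0], [0, 6]]
Result: (6 × 4, 4 × 6) = (24, 24)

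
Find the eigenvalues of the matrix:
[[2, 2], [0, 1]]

Characteristic equation: det(A - λI) = 0
λ² - (trace)λ + (det) = 0
trace = 2 + 1 = 3, det = (2)(1) - (2)(0) = 2
λ² - (3)λ + (2) = 0
λ = (3 ± √((3)² - 4·(2))) / 2 = (3 ± √1) / 2
Solving: λ = 1, 2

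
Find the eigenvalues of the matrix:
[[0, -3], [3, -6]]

Characteristic equation: det(A - λI) = 0
λ² - (trace)λ + (det) = 0
trace = 0 + -6 = -6, det = (0)(-6) - (-3)(3) = 9
λ² - (-6)λ + (9) = 0
λ = (-6 ± √((-6)² - 4·(9))) / 2 = (-6 ± √0) / 2
Solving: λ = -3, -3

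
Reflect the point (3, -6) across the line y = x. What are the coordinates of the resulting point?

Reflection across line y = x: (3, -6) → (-6, 3)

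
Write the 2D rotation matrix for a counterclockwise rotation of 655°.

Rotation matrix formula: [[cos θ, -sin θ], [sin θ, cos θ]]
For θ = 655°:
cos(655°) = 0.4226
sin(655°) = -0.9063
Result: [[0.4226, 0.9063], [-0.9063, 0.4226]]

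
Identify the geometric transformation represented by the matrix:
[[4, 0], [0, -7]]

This matrix represents: non-uniform scaling by sx = 4, sy = -7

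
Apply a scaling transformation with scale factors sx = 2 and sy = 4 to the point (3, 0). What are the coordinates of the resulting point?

Scaling matrix:
[[2, 0], [0, 4]]
Result: (3 × 2, 0 × 4) = (6, 0)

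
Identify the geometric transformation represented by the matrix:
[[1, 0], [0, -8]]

This matrix represents: non-uniform scaling by sx = 1, sy = -8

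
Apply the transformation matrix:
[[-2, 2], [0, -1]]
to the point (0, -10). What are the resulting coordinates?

Matrix multiplication:
[[-2, 2], [0, -1]] × [0, -10]ᵀ
= [(-2)(0) + (2)(-10), (0)(0) + (-1)(-10)]ᵀ
= [-20, 10]ᵀ
Result: (-20, 10)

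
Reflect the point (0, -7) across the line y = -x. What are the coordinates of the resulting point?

Reflection across line y = -x: (0, -7) → (7, 0)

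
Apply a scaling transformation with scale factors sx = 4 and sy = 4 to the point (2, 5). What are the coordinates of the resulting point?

Scaling matrix:
[[4, 0], [0, 4]]
Result: (2 × 4, 5 × 4) = (8, 20)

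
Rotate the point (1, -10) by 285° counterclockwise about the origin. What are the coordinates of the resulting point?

Rotation matrix for 285°: [[cos 285°, -sin 285°], [sin 285°, cos 285°]] ≈ [[0.258819, 0.965926], [-0.965926, 0.258819]]
[[0.258819, 0.965926], [-0.965926, 0.258819]] × [1, -10]ᵀ ≈ [-9.4004, -3.5541]ᵀ
Result: (-9.4004, -3.5541)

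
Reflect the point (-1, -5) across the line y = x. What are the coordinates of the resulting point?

Reflection across line y = x: (-1, -5) → (-5, -1)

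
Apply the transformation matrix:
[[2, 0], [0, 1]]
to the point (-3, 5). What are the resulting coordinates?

Matrix multiplication:
[[2, 0], [0, 1]] × [-3, 5]ᵀ
= [(2)(-3) + (0)(5), (0)(-3) + (1)(5)]ᵀ
= [-6, 5]ᵀ
Result: (-6, 5)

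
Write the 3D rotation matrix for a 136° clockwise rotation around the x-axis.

Rotation matrix for clockwise 136° around x-axis:
A clockwise rotation by 136° is a counterclockwise rotation by -136°.
cos(-136°) = -0.7193, sin(-136°) = -0.6947
Result: [[1, 0, 0], [0, -0.7193, 0.6947], [0, -0.6947, -0.7193]]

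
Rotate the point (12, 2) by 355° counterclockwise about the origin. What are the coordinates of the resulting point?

Rotation matrix for 355°: [[cos 355°, -sin 355°], [sin 355°, cos 355°]] ≈ [[0.996195, 0.087156], [-0.087156, 0.996195]]
[[0.996195, 0.087156], [-0.087156, 0.996195]] × [12, 2]ᵀ ≈ [12.1286, 0.9465]ᵀ
Result: (12.1286, 0.9465)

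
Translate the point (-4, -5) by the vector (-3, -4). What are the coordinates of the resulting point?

Translation by (-3, -4) (homogeneous matrix [[1, 0, -3], [0, 1, -4], [0, 0, 1]]):
x' = -4 + -3 = -7
y' = -5 + -4 = -9
Result: (-7, -9)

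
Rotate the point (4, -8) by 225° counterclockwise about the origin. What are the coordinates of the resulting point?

Rotation matrix for 225°: [[cos 225°, -sin 225°], [sin 225°, cos 225°]] ≈ [[-0.707107, 0.707107], [-0.707107, -0.707107]]
[[-0.707107, 0.707107], [-0.707107, -0.707107]] × [4, -8]ᵀ ≈ [-8.4853, 2.8284]ᵀ
Result: (-8.4853, 2.8284)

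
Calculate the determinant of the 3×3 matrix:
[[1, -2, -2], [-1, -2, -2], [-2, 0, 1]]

Expansion along first row:
det = 1·det([[-2,-2],[0,1]]) - -2·det([[-1,-2],[-2,1]]) + -2·det([[-1,-2],[-2,0]])
    = 1·(-2·1 - -2·0) - -2·(-1·1 - -2·-2) + -2·(-1·0 - -2·-2)
    = 1·-2 - -2·-5 + -2·-4
    = -2 + -10 + 8 = -4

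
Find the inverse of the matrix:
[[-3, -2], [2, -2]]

For [[a,b],[c,d]], inverse = (1/det)·[[d,-b],[-c,a]]
det = (-3)(-2) - (-2)(2) = 6 - -4 = 10
Inverse = (1/10)·[[-2, 2], [-2, -3]]
= [[-1/5, 1/5], [-1/5, -3/10]]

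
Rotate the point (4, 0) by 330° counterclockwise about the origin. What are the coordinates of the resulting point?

Rotation matrix for 330°: [[cos 330°, -sin 330°], [sin 330°, cos 330°]] ≈ [[0.866025, 0.500000], [-0.500000, 0.866025]]
[[0.866025, 0.500000], [-0.500000, 0.866025]] × [4, 0]ᵀ ≈ [3.4641, -2]ᵀ
Result: (3.4641, -2)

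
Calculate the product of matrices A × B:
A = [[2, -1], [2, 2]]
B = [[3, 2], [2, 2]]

Matrix multiplication:
C[0][0] = 2×3 + -1×2 = 4
C[0][1] = 2×2 + -1×2 = 2
C[1][0] = 2×3 + 2×2 = 10
C[1][1] = 2×2 + 2×2 = 8
Result: [[4, 2], [10, 8]]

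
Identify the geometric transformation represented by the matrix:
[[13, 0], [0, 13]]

This matrix represents: uniform scaling by factor 13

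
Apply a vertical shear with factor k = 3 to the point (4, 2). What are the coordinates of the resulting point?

Shear matrix for vertical shear with factor k = 3:
[[1, 0], [3, 1]]
Result: (4, 2) → (4, 14)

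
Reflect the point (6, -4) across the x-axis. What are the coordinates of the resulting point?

Reflection across x-axis: (6, -4) → (6, 4)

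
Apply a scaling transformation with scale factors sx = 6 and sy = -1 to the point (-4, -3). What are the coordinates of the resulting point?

Scaling matrix:
[[6, 0], [0, -1]]
Result: (-4 × 6, -3 × -1) = (-24, 3)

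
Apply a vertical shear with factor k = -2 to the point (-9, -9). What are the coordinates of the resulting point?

Shear matrix for vertical shear with factor k = -2:
[[1, 0], [-2, 1]]
Result: (-9, -9) → (-9, 9)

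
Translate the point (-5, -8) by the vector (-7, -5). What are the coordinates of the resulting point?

Translation by (-7, -5) (homogeneous matrix [[1, 0, -7], [0, 1, -5], [0, 0, 1]]):
x' = -5 + -7 = -12
y' = -8 + -5 = -13
Result: (-12, -13)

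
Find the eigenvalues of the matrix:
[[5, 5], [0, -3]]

Characteristic equation: det(A - λI) = 0
λ² - (trace)λ + (det) = 0
trace = 5 + -3 = 2, det = (5)(-3) - (5)(0) = -15
λ² - (2)λ + (-15) = 0
λ = (2 ± √((2)² - 4·(-15))) / 2 = (2 ± √64) / 2
Solving: λ = -3, 5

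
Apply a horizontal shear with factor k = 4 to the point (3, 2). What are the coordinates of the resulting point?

Shear matrix for horizontal shear with factor k = 4:
[[1, 4], [0, 1]]
Result: (3, 2) → (11, 2)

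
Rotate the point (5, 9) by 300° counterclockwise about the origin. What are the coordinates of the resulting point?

Rotation matrix for 300°: [[cos 300°, -sin 300°], [sin 300°, cos 300°]] ≈ [[0.500000, 0.866025], [-0.866025, 0.500000]]
[[0.500000, 0.866025], [-0.866025, 0.500000]] × [5, 9]ᵀ ≈ [10.2942, 0.1699]ᵀ
Result: (10.2942, 0.1699)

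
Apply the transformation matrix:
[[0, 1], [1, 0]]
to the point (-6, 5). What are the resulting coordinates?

Matrix multiplication:
[[0, 1], [1, 0]] × [-6, 5]ᵀ
= [(0)(-6) + (1)(5), (1)(-6) + (0)(5)]ᵀ
= [5, -6]ᵀ
Result: (5, -6)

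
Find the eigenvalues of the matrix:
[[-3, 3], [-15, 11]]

Characteristic equation: det(A - λI) = 0
λ² - (trace)λ + (det) = 0
trace = -3 + 11 = 8, det = (-3)(11) - (3)(-15) = 12
λ² - (8)λ + (12) = 0
λ = (8 ± √((8)² - 4·(12))) / 2 = (8 ± √16) / 2
Solving: λ = 2, 6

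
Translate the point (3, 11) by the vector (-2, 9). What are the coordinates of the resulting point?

Translation by (-2, 9) (homogeneous matrix [[1, 0, -2], [0, 1, 9], [0, 0, 1]]):
x' = 3 + -2 = 1
y' = 11 + 9 = 20
Result: (1, 20)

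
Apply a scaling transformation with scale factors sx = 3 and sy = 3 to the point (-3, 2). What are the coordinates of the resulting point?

Scaling matrix:
[[3, 0], [0, 3]]
Result: (-3 × 3, 2 × 3) = (-9, 6)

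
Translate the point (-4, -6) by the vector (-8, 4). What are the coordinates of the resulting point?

Translation by (-8, 4) (homogeneous matrix [[1, 0, -8], [0, 1, 4], [0, 0, 1]]):
x' = -4 + -8 = -12
y' = -6 + 4 = -2
Result: (-12, -2)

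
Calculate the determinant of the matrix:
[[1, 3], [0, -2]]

For a 2×2 matrix [[a, b], [c, d]], det = ad - bc
det = (1)(-2) - (3)(0) = -2 - 0 = -2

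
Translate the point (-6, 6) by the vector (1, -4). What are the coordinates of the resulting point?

Translation by (1, -4) (homogeneous matrix [[1, 0, 1], [0, 1, -4], [0, 0, 1]]):
x' = -6 + 1 = -5
y' = 6 + -4 = 2
Result: (-5, 2)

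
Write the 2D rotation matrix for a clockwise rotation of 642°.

Rotation matrix formula: [[cos θ, -sin θ], [sin θ, cos θ]]
A clockwise rotation by 642° is equivalent to a counterclockwise rotation by -642°.
For θ = -642°:
cos(-642°) = 0.2079
sin(-642°) = 0.9781
Result: [[0.2079, -0.9781], [0.9781, 0.2079]]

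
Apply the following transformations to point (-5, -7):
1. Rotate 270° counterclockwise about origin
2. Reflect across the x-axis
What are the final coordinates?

Step 1: Rotate 270° → (-7, 5)
Step 2: Reflect across x-axis → (-7, -5)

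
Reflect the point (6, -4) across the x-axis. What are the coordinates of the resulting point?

Reflection across x-axis: (6, -4) → (6, 4)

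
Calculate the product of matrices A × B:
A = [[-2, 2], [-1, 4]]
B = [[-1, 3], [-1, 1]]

Matrix multiplication:
C[0][0] = -2×-1 + 2×-1 = 0
C[0][1] = -2×3 + 2×1 = -4
C[1][0] = -1×-1 + 4×-1 = -3
C[1][1] = -1×3 + 4×1 = 1
Result: [[0, -4], [-3, 1]]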